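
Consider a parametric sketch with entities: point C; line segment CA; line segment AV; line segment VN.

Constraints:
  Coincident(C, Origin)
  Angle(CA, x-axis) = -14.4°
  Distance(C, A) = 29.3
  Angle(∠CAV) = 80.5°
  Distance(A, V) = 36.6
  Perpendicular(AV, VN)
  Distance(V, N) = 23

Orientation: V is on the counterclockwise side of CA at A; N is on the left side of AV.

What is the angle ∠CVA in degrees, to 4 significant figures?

42.30°

C is at the origin; CA runs at -14.4° with length 29.3, so A = 29.3·(cos -14.4°, sin -14.4°) = (28.38, -7.287). ∠CAV = 80.5°, so AV runs at -14.4° + (180° − 80.5°) = 85.10° from the x-axis; with |AV| = 36.6, V = A + 36.6·(cos 85.10°, sin 85.10°) = (31.51, 29.18). Then cos ∠CVA = VC·VA / (|VC||VA|), giving 42.30°.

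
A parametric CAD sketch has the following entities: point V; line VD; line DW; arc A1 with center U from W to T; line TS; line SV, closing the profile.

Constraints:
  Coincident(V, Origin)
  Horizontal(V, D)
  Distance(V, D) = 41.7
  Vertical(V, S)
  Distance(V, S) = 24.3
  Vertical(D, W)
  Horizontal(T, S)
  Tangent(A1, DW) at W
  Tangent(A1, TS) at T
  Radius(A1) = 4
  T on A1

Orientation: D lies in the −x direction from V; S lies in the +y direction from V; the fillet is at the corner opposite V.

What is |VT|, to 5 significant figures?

44.853

The virtual corner opposite V is at (-41.700, 24.300). The tangent condition forces UW to be normal to DW and A1 meets TS tangentially, so UT is at right angles to TS, with radius 4.0, so the center U sits 4.0 in from both sides at U = (-37.700, 20.300). That places the tangent points at W = (-41.700, 20.300) on DW and T = (-37.700, 24.300) on TS. Then |VT| = |T − V| = 44.853.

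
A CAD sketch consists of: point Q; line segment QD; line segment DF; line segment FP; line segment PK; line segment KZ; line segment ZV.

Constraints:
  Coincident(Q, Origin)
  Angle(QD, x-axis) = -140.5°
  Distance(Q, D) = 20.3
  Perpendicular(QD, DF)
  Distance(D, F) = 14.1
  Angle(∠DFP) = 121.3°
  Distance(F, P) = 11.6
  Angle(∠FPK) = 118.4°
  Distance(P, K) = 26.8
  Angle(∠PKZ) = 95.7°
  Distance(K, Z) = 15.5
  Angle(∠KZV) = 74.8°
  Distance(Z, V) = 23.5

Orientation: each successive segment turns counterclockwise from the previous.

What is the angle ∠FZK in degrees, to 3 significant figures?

75.5°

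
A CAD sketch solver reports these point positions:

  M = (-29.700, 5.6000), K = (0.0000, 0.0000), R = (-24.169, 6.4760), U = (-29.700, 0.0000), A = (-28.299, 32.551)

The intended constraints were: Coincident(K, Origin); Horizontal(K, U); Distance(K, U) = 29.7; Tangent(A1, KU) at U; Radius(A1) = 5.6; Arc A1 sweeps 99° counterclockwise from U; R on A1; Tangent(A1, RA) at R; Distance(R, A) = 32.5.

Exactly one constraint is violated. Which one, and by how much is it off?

Distance(R, A) = 32.5 — off by 6.10.

K = (0.00, 0.00) ✓; K.y = 0.00, U.y = 0.00 ✓; |KU| = 29.70 ✓; ∠(MU, UK) = 90.00° ✓; |MU| = 5.600 ✓; bearing(M→R) − bearing(M→U) = 99.00° ✓; |MR| = 5.600 ✓; ∠(MR, RA) = 90.00° ✓; |RA| = 26.40 ✗.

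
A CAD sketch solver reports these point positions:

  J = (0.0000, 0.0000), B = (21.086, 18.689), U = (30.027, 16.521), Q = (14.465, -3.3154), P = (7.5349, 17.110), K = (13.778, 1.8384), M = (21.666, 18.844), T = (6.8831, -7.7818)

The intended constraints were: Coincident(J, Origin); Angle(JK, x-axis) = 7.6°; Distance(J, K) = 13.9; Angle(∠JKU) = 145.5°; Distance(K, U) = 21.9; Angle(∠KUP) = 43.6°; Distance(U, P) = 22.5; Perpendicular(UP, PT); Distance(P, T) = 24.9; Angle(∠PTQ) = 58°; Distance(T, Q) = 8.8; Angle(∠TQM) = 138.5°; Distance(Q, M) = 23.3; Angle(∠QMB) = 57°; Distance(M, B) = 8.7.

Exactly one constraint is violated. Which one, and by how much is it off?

Distance(M, B) = 8.7 — off by 8.10.

J = (0.00, 0.00) ✓; JK at 7.600° ✓; |JK| = 13.90 ✓; ∠JKU = 145.5° ✓; |KU| = 21.90 ✓; ∠KUP = 43.60° ✓; |UP| = 22.50 ✓; ∠(UP, PT) = 90.00° ✓; |PT| = 24.90 ✓; ∠PTQ = 58.00° ✓; |TQ| = 8.800 ✓; ∠TQM = 138.5° ✓; |QM| = 23.30 ✓; ∠QMB = 57.04° ✓; |MB| = 0.6004 ✗.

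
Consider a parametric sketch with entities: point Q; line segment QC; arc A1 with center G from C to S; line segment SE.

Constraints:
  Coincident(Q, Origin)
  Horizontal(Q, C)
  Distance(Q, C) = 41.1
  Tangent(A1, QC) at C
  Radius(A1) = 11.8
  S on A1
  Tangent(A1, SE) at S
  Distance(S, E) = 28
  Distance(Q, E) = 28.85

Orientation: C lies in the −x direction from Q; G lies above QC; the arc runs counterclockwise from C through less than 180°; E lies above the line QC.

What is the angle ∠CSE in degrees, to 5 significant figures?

155.39°

Q is at the origin; QC is horizontal with |QC| = 41.1 and C on the −x side, so C = (-41.100, 0.0000). The tangent condition forces GC to be normal to QC, so G = C + (0, 11.8) = (-41.100, 11.800). Since GS ⟂ SE (tangency), |GE| = √(11.8² + 28.0²) = 30.385 regardless of where S sits on A1. So E lies on both circle(Q, 28.85) and circle(G, 30.385); the above-QC intersection is E = (-13.876, 25.294). S is the foot of the tangent from E: S = (-32.165, 4.0924).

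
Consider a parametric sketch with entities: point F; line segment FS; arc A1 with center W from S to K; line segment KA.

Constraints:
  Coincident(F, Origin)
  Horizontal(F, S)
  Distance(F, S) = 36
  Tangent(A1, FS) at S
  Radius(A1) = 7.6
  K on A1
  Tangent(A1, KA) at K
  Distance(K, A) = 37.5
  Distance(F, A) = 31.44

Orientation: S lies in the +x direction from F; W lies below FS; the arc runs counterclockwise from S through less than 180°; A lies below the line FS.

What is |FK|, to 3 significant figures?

30.4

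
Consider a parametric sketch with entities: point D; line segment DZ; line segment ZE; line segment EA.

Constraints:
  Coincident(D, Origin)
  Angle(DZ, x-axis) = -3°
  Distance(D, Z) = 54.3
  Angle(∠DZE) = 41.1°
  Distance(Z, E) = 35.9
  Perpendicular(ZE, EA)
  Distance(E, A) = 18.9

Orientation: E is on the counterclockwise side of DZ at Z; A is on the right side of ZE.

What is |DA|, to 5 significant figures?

54.826

D is at the origin; DZ runs at -3.0° with length 54.3, so Z = 54.3·(cos -3.0°, sin -3.0°) = (54.226, -2.8418). ∠DZE = 41.1°, so ZE runs at -3.0° + (180° − 41.1°) = 135.90° from the x-axis; with |ZE| = 35.9, E = Z + 35.9·(cos 135.90°, sin 135.90°) = (28.445, 22.141). ZE is perpendicular to EA; with |EA| = 18.9 on the right of ZE, A = E + 18.9·(0.69591, 0.71813) = (41.598, 35.714). Then |DA| = |A − D| = 54.826.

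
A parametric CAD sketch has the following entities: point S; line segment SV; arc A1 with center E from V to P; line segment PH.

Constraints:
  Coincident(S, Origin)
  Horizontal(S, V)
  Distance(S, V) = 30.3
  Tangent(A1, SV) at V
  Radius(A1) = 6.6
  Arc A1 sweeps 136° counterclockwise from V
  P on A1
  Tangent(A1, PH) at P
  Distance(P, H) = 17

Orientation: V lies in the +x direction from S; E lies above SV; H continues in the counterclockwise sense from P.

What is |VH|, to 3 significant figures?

24.4

On A1, V sits at bearing -90° from E; a 136° counterclockwise sweep puts P at bearing 46°, so P = E + 6.6·(cos 46°, sin 46°) = (34.9, 11.3). A1 meets PH tangentially, so EP is at right angles to PH, so PH runs along (−sin 46°, cos 46°); with |PH| = 17.0, H = (22.7, 23.2). Then |VH| = |H − V| = 24.4.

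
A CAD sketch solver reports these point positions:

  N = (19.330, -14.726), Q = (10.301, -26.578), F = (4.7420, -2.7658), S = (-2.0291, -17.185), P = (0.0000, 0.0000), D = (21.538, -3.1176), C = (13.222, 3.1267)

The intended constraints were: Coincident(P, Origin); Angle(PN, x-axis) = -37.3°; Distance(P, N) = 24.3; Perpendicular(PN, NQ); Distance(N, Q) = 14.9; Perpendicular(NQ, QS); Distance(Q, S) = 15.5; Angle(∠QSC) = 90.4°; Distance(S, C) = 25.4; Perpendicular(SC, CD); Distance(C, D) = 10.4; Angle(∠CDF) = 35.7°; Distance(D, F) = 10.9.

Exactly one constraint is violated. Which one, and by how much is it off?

Distance(D, F) = 10.9 — off by 5.90.

P = (0.00, 0.00) ✓; PN at -37.30° ✓; |PN| = 24.30 ✓; ∠(PN, NQ) = 90.00° ✓; |NQ| = 14.90 ✓; ∠(NQ, QS) = 90.00° ✓; |QS| = 15.50 ✓; ∠QSC = 90.40° ✓; |SC| = 25.40 ✓; ∠(SC, CD) = 90.00° ✓; |CD| = 10.40 ✓; ∠CDF = 35.70° ✓; |DF| = 16.80 ✗.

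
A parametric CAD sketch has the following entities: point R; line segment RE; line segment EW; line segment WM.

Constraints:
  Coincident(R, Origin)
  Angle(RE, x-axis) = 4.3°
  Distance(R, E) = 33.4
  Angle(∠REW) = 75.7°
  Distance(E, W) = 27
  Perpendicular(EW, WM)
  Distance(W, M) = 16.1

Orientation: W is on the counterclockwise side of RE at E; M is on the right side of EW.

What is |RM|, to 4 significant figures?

51.97

∠REW = 75.7°, so EW runs at 4.3° + (180° − 75.7°) = 108.6° from the x-axis; with |EW| = 27.0, W = E + 27.0·(cos 108.6°, sin 108.6°) = (24.69, 28.09). The perpendicularity gives WM at right angles to EW; with |WM| = 16.1 on the right of EW, M = W + 16.1·(0.9478, 0.3190) = (39.95, 33.23). Then |RM| = |M − R| = 51.97.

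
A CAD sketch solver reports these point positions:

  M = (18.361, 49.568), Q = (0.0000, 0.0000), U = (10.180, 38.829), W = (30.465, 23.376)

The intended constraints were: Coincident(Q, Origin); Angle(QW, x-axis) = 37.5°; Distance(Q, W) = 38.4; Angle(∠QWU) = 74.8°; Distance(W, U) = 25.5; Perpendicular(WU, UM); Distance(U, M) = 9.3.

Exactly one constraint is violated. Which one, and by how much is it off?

Distance(U, M) = 9.3 — off by 4.20.

Q = (0.00, 0.00) ✓; QW at 37.50° ✓; |QW| = 38.40 ✓; ∠QWU = 74.80° ✓; |WU| = 25.50 ✓; ∠(WU, UM) = 90.00° ✓; |UM| = 13.50 ✗.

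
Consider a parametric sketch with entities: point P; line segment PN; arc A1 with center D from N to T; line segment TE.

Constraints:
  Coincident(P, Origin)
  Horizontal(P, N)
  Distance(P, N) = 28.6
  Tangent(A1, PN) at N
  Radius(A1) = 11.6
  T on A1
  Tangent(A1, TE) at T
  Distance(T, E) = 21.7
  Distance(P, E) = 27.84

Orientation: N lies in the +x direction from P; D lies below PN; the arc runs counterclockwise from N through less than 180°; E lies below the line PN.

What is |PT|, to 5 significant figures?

19.287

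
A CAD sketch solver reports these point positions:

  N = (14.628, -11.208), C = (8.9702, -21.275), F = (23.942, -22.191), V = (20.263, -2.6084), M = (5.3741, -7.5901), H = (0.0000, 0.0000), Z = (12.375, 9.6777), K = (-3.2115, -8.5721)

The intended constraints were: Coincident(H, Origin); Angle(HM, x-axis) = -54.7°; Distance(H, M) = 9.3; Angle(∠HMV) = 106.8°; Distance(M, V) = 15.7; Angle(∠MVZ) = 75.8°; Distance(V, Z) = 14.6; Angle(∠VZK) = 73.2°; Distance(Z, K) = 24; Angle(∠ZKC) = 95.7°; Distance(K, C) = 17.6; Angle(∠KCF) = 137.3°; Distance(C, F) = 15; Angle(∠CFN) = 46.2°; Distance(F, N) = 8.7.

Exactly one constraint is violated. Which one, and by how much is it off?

Distance(F, N) = 8.7 — off by 5.70.

H = (0.00, 0.00) ✓; HM at -54.70° ✓; |HM| = 9.300 ✓; ∠HMV = 106.8° ✓; |MV| = 15.70 ✓; ∠MVZ = 75.80° ✓; |VZ| = 14.60 ✓; ∠VZK = 73.20° ✓; |ZK| = 24.00 ✓; ∠ZKC = 95.70° ✓; |KC| = 17.60 ✓; ∠KCF = 137.3° ✓; |CF| = 15.00 ✓; ∠CFN = 46.20° ✓; |FN| = 14.40 ✗.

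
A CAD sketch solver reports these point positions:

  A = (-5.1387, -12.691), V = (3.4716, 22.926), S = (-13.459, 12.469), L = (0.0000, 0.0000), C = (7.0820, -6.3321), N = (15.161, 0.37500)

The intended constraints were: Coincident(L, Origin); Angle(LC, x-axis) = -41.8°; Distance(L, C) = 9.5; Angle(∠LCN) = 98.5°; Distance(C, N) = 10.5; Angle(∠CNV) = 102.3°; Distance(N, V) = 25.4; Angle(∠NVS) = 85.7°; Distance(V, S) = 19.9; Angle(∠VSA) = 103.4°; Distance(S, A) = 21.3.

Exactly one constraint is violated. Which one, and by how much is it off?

Distance(S, A) = 21.3 — off by 5.20.

L = (0.00, 0.00) ✓; LC at -41.80° ✓; |LC| = 9.500 ✓; ∠LCN = 98.50° ✓; |CN| = 10.50 ✓; ∠CNV = 102.3° ✓; |NV| = 25.40 ✓; ∠NVS = 85.70° ✓; |VS| = 19.90 ✓; ∠VSA = 103.4° ✓; |SA| = 26.50 ✗.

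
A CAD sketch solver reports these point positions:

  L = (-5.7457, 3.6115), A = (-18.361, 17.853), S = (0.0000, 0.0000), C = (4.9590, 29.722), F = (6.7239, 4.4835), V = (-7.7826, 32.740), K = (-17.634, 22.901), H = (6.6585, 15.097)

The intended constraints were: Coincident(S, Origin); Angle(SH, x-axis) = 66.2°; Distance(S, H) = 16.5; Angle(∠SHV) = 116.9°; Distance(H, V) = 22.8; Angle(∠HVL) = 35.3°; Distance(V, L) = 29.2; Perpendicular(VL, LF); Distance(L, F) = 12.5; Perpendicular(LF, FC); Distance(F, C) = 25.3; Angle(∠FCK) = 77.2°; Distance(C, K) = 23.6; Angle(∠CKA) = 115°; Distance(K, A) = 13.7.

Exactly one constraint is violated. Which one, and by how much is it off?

Distance(K, A) = 13.7 — off by 8.60.

S = (0.00, 0.00) ✓; SH at 66.20° ✓; |SH| = 16.50 ✓; ∠SHV = 116.9° ✓; |HV| = 22.80 ✓; ∠HVL = 35.30° ✓; |VL| = 29.20 ✓; ∠(VL, LF) = 90.00° ✓; |LF| = 12.50 ✓; ∠(LF, FC) = 90.00° ✓; |FC| = 25.30 ✓; ∠FCK = 77.20° ✓; |CK| = 23.60 ✓; ∠CKA = 115.0° ✓; |KA| = 5.100 ✗.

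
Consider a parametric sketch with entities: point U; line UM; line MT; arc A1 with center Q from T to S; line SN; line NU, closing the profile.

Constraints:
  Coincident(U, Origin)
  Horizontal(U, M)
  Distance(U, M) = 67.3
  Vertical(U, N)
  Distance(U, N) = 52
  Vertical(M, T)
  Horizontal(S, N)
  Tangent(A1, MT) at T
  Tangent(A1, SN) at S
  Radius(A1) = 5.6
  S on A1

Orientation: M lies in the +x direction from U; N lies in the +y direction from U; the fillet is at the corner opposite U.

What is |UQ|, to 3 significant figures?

77.2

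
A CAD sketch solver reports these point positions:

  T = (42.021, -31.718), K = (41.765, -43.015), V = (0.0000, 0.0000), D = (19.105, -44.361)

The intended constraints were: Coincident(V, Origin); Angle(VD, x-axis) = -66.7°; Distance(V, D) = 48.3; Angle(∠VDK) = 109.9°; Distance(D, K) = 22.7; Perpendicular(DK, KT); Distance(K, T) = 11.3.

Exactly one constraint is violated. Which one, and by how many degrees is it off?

Perpendicular(DK, KT) — off by 4.70°.

V = (0.00, 0.00) ✓; VD at -66.70° ✓; |VD| = 48.30 ✓; ∠VDK = 109.9° ✓; |DK| = 22.70 ✓; ∠(DK, KT) = 85.30° ✗; |KT| = 11.30 ✓.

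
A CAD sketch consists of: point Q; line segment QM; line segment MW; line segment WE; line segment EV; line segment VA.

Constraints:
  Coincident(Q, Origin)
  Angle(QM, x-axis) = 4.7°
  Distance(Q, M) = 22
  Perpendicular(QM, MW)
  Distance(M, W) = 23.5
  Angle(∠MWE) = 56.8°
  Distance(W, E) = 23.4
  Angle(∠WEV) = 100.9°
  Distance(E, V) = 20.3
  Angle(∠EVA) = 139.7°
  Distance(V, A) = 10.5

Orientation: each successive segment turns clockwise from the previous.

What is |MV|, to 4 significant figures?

14.37

Q is at the origin; QM runs at 4.7° with length 22.0, so M = (21.93, 1.803). The perpendicularity gives MW at right angles to QM, so MW runs at -85.30°; with |MW| = 23.5, W = (23.85, -21.62). ∠MWE = 56.8° gives WE at 151.5° from the x-axis; with |WE| = 23.4, E = (3.287, -10.45). ∠WEV = 100.9° gives EV at 72.40° from the x-axis; with |EV| = 20.3, V = (9.425, 8.897). Then |MV| = |V − M| = 14.37.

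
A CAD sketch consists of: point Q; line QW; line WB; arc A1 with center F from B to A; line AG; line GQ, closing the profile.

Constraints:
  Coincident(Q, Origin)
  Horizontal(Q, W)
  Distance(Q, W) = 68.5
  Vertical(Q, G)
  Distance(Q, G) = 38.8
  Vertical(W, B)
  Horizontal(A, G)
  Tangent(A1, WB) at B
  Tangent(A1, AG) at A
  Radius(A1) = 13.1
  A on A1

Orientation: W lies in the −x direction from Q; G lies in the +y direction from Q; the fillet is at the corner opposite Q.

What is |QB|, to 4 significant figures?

73.16

Q is at the origin; Q and W share the same y with |QW| = 68.5 and W on the −x side, so W = (-68.50, 0.000). QG is vertical with |QG| = 38.8 and G on the +y side, so G = (0.000, 38.80). The virtual corner opposite Q is at (-68.50, 38.80). Since A1 is tangent to WB there, FB ⟂ WB and the tangent condition forces FA to be normal to AG, with radius 13.1, so the center F sits 13.1 in from both sides at F = (-55.40, 25.70). That places the tangent points at B = (-68.50, 25.70) on WB and A = (-55.40, 38.80) on AG. Then |QB| = |B − Q| = 73.16.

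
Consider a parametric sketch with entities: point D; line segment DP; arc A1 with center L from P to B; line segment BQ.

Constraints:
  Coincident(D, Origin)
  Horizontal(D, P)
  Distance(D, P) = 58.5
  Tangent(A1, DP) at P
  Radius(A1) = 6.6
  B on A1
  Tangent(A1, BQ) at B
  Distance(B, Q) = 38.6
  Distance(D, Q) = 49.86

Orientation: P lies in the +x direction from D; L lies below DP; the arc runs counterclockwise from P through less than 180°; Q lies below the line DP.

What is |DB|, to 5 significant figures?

52.875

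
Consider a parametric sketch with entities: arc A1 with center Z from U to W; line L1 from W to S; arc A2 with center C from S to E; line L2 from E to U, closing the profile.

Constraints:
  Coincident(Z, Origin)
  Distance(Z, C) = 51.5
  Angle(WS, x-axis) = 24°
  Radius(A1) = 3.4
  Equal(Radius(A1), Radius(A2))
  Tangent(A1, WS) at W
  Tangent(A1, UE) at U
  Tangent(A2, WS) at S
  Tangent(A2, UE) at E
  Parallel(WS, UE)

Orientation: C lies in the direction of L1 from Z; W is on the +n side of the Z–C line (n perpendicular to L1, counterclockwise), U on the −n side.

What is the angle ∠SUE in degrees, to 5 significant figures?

7.5218°

The slot axis is L1's direction at 24.0°, so u = (cos 24.0°, sin 24.0°) = (0.91355, 0.40674) and n = (−sin 24.0°, cos 24.0°) = (-0.40674, 0.91355). Z is at the origin and C lies 51.5 along u from Z, so C = 51.5·u = (47.048, 20.947). Tangency of A1 to both parallel lines with radius 3.4 puts W and U at Z ± 3.4·n: W = (-1.3829, 3.1061), U = (1.3829, -3.1061). Equal radii place S and E the same way about C: S = C + 3.4·n = (45.665, 24.053), E = C − 3.4·n = (48.430, 17.841). Then cos ∠SUE = US·UE / (|US||UE|), giving 7.5218°.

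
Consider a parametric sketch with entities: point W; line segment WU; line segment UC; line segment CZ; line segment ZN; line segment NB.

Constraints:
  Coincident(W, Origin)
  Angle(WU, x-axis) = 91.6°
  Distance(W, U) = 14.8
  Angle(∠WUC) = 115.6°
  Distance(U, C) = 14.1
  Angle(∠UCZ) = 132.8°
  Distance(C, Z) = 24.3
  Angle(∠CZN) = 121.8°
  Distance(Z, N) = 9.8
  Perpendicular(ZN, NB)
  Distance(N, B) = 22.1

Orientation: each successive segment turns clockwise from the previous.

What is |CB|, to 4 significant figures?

22.65

∠CZN = 121.8° gives ZN at -78.20° from the x-axis; with |ZN| = 9.8, N = (36.97, 3.335). The perpendicularity gives NB at right angles to ZN, so NB runs at -168.2°; with |NB| = 22.1, B = (15.33, -1.184). Then |CB| = |B − C| = 22.65.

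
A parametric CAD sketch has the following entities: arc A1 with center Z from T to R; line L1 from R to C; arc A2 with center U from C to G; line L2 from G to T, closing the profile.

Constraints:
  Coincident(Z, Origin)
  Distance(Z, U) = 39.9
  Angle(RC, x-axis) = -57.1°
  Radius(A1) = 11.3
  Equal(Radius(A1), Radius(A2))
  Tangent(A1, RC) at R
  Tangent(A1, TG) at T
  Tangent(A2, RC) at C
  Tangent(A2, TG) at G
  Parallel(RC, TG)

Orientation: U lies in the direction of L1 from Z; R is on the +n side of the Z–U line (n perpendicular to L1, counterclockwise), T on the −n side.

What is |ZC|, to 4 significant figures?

41.47

Tangency of A1 to both parallel lines with radius 11.3 puts R and T at Z ± 11.3·n: R = (9.488, 6.138), T = (-9.488, -6.138). Equal radii place C and G the same way about U: C = U + 11.3·n = (31.16, -27.36), G = U − 11.3·n = (12.18, -39.64). Then |ZC| = |C − Z| = 41.47.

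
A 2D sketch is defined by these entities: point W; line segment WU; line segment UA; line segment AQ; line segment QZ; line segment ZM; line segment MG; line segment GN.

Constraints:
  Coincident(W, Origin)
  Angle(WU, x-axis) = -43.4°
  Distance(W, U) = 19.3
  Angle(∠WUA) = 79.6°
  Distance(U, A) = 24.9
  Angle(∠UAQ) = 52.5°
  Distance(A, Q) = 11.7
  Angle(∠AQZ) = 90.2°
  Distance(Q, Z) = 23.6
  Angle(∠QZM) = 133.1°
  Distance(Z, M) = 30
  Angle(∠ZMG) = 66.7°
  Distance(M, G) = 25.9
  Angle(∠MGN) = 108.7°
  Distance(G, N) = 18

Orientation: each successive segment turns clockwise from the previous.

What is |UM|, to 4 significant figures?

35.10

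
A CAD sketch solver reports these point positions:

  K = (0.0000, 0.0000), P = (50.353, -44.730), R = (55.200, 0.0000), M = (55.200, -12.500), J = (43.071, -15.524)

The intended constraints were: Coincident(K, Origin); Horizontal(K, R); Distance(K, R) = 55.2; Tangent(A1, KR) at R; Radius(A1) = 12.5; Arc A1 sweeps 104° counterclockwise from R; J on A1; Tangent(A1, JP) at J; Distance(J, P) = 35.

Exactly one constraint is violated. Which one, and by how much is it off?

Distance(J, P) = 35 — off by 4.90.

K = (0.00, 0.00) ✓; K.y = 0.00, R.y = 0.00 ✓; |KR| = 55.20 ✓; ∠(MR, RK) = 90.00° ✓; |MR| = 12.50 ✓; bearing(M→J) − bearing(M→R) = 104.0° ✓; |MJ| = 12.50 ✓; ∠(MJ, JP) = 90.00° ✓; |JP| = 30.10 ✗.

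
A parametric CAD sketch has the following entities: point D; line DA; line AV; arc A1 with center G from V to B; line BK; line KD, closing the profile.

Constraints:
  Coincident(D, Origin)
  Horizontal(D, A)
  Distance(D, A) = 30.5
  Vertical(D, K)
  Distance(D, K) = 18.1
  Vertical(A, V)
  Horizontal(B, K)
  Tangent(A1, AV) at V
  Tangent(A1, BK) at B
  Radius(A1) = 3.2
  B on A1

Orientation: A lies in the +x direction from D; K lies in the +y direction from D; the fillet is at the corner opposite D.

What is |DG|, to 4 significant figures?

31.10

D is at the origin; D and A share the same y with |DA| = 30.5 and A on the +x side, so A = (30.50, 0.000). D and K share the same x with |DK| = 18.1 and K on the +y side, so K = (0.000, 18.10). The virtual corner opposite D is at (30.50, 18.10). Since A1 is tangent to AV there, GV ⟂ AV and A1 meets BK tangentially, so GB is at right angles to BK, with radius 3.2, so the center G sits 3.2 in from both sides at G = (27.30, 14.90). Then |DG| = |G − D| = 31.10.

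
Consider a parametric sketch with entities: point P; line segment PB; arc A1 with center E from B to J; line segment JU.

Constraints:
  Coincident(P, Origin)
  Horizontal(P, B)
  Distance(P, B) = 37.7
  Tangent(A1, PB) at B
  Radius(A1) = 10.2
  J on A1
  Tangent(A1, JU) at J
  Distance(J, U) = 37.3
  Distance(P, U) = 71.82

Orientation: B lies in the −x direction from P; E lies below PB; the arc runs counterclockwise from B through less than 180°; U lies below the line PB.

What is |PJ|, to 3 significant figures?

48.2

Checks: |EJ| = 10.20 ✓; ∠(EJ, JU) = 90.00° ✓; |JU| = 37.30 ✓; |PU| = 71.82 ✓.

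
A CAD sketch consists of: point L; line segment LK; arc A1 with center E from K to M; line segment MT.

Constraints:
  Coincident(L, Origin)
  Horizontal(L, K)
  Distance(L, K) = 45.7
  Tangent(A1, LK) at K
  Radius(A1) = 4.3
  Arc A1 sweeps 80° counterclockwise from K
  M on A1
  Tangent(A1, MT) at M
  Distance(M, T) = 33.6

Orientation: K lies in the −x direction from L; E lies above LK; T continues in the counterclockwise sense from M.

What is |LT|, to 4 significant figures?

51.11

L is at the origin; L and K share the same y with |LK| = 45.7 and K on the −x side, so K = (-45.70, 0.000). A1 meets LK tangentially, so EK is at right angles to LK, so E = K + (0, 4.3) = (-45.70, 4.300). On A1, K sits at bearing -90° from E; an 80° counterclockwise sweep puts M at bearing -10°, so M = E + 4.3·(cos -10°, sin -10°) = (-41.47, 3.553). The tangent condition forces EM to be normal to MT, so MT runs along (−sin -10°, cos -10°); with |MT| = 33.6, T = (-35.63, 36.64). Then |LT| = |T − L| = 51.11.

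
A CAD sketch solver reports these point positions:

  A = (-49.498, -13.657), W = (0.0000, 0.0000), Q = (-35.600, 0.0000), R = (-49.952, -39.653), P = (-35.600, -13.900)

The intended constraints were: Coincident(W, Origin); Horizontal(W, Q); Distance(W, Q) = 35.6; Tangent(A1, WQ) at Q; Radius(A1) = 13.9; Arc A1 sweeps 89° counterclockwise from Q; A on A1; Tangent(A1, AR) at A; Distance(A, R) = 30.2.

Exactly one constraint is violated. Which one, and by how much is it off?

Distance(A, R) = 30.2 — off by 4.20.

W = (0.00, 0.00) ✓; W.y = 0.00, Q.y = 0.00 ✓; |WQ| = 35.60 ✓; ∠(PQ, QW) = 90.00° ✓; |PQ| = 13.90 ✓; bearing(P→A) − bearing(P→Q) = 89.00° ✓; |PA| = 13.90 ✓; ∠(PA, AR) = 90.00° ✓; |AR| = 26.00 ✗.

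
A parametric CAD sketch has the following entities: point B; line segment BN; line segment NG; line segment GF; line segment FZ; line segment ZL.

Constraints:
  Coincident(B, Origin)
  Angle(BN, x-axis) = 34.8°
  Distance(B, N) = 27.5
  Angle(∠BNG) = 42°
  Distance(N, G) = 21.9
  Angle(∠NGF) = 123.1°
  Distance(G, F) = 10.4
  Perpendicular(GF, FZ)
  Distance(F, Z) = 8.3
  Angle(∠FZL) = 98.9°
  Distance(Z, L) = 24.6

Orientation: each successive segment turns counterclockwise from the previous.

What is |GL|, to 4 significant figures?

18.44

B is at the origin; BN runs at 34.8° with length 27.5, so N = (22.58, 15.69). ∠BNG = 42.0° gives NG at 172.8° from the x-axis; with |NG| = 21.9, G = (0.8543, 18.44). ∠NGF = 123.1° gives GF at -130.3° from the x-axis; with |GF| = 10.4, F = (-5.872, 10.51). GF is perpendicular to FZ, so FZ runs at -40.30°; with |FZ| = 8.3, Z = (0.4578, 5.139). ∠FZL = 98.9° gives ZL at 40.80° from the x-axis; with |ZL| = 24.6, L = (19.08, 21.21). Then |GL| = |L − G| = 18.44.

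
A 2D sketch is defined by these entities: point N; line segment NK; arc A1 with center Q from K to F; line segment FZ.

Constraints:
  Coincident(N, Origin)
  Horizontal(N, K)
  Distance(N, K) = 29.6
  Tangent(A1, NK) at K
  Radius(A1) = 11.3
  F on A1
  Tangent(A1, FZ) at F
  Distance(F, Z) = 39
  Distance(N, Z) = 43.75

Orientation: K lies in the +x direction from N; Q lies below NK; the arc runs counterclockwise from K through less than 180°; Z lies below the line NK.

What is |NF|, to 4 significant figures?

20.38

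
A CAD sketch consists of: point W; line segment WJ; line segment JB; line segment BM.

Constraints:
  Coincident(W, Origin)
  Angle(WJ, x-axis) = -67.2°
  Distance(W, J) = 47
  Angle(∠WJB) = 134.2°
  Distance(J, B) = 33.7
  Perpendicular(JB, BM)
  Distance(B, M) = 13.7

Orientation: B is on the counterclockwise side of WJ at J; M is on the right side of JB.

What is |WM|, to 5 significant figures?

81.634

W is at the origin; WJ runs at -67.2° with length 47.0, so J = 47.0·(cos -67.2°, sin -67.2°) = (18.213, -43.328). ∠WJB = 134.2°, so JB runs at -67.2° + (180° − 134.2°) = -21.400° from the x-axis; with |JB| = 33.7, B = J + 33.7·(cos -21.400°, sin -21.400°) = (49.590, -55.624). The perpendicularity gives BM at right angles to JB; with |BM| = 13.7 on the right of JB, M = B + 13.7·(-0.36488, -0.93106) = (44.591, -68.379). Then |WM| = |M − W| = 81.634.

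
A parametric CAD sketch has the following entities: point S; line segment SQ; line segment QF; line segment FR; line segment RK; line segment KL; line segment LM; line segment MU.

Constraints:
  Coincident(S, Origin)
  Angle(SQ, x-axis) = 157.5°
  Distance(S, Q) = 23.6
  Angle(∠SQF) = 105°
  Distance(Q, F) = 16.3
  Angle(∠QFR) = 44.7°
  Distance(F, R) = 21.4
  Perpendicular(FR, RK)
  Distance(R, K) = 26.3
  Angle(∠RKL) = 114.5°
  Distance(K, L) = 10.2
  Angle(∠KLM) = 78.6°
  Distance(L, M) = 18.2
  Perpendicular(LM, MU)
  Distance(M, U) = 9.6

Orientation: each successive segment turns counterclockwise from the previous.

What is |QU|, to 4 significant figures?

5.818

∠KLM = 78.6° gives LM at -95.30° from the x-axis; with |LM| = 18.2, M = (-25.54, 9.870). The perpendicularity gives MU at right angles to LM, so MU runs at -5.300°; with |MU| = 9.6, U = (-15.99, 8.983). Then |QU| = |U − Q| = 5.818.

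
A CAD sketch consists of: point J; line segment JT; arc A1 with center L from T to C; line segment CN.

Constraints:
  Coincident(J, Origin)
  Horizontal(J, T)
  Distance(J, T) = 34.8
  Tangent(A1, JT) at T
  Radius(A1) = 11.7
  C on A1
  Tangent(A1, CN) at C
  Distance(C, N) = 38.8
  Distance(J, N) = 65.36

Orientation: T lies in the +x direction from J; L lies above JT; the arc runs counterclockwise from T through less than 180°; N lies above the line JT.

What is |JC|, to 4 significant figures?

48.31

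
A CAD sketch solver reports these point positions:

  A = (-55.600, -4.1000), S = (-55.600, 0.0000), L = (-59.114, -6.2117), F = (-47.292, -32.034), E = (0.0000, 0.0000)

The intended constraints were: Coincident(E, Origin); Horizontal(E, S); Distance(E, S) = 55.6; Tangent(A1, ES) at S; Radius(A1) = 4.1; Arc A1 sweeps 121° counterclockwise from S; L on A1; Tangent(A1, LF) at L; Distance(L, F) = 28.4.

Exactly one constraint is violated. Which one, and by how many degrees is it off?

Tangent(A1, LF) at L — off by 6.40°.

E = (0.00, 0.00) ✓; E.y = 0.00, S.y = 0.00 ✓; |ES| = 55.60 ✓; ∠(AS, SE) = 90.00° ✓; |AS| = 4.100 ✓; bearing(A→L) − bearing(A→S) = 121.0° ✓; |AL| = 4.100 ✓; ∠(AL, LF) = 96.40° ✗; |LF| = 28.40 ✓.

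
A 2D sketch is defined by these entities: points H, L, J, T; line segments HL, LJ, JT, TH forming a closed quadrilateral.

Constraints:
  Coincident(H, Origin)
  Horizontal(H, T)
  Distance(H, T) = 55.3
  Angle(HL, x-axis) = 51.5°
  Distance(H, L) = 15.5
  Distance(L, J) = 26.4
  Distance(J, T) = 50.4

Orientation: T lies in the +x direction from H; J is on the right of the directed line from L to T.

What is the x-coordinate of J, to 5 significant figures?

6.9207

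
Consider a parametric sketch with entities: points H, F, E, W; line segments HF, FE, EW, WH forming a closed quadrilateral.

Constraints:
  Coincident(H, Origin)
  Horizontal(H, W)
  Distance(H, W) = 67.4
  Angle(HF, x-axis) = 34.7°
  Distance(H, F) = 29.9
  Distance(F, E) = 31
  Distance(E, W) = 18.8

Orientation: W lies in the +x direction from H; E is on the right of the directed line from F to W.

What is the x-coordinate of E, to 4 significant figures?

48.75

Checks: |FE| = 31.00 ✓; |EW| = 18.80 ✓.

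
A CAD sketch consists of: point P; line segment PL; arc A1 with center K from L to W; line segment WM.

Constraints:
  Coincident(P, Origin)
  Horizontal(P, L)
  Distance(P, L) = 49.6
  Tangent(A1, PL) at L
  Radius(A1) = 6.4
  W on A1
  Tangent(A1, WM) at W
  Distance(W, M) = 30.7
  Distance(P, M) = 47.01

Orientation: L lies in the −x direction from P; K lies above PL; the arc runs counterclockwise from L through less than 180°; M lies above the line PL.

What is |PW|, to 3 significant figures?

43.8

P is at the origin; PL is horizontal with |PL| = 49.6 and L on the −x side, so L = (-49.6, 0.00). A1 meets PL tangentially, so KL is at right angles to PL, so K = L + (0, 6.4) = (-49.6, 6.40). Since KW ⟂ WM (tangency), |KM| = √(6.4² + 30.7²) = 31.4 regardless of where W sits on A1. So M lies on both circle(P, 47.01) and circle(K, 31.4); the above-PL intersection is M = (-33.3, 33.2). W is the foot of the tangent from M: W = (-43.6, 4.26).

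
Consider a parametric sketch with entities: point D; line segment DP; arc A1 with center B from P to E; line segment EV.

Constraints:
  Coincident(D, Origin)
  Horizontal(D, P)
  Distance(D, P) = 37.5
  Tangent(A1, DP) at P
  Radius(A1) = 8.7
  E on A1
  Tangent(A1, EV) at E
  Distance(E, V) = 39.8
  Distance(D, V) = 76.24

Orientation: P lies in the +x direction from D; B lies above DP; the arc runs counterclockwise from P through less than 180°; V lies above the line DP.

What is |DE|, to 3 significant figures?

45.0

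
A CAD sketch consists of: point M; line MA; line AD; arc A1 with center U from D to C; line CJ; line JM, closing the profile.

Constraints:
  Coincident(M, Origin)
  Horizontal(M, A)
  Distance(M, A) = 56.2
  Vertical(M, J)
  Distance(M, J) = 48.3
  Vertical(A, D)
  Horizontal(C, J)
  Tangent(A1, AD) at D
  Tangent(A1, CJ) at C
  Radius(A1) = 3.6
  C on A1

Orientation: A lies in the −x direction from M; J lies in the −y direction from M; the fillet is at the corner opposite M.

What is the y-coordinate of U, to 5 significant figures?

-44.700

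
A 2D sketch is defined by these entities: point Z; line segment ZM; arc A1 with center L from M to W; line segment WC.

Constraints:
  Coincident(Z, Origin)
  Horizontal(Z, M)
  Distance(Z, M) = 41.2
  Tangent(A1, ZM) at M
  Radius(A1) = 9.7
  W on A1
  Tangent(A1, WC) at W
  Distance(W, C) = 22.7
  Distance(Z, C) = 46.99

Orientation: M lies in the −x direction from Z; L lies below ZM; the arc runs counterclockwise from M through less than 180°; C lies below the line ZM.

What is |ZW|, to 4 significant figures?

51.07

Z is at the origin; Z and M share the same y with |ZM| = 41.2 and M on the −x side, so M = (-41.20, 0.000). A1 meets ZM tangentially, so LM is at right angles to ZM, so L = M + (0, -9.7) = (-41.20, -9.700). Since LW ⟂ WC (tangency), |LC| = √(9.7² + 22.7²) = 24.69 regardless of where W sits on A1. So C lies on both circle(Z, 46.99) and circle(L, 24.69); the below-ZM intersection is C = (-33.35, -33.10). W is the foot of the tangent from C: W = (-48.44, -16.15).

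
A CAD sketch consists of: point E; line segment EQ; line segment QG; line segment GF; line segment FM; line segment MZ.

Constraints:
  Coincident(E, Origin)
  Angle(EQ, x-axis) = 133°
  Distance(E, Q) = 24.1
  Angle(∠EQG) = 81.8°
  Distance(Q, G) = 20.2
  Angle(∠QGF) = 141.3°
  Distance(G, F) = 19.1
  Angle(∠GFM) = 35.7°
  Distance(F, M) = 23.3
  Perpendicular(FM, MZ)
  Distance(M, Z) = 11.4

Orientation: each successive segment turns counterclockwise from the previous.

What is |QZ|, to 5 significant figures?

12.452

E is at the origin; EQ runs at 133.0° with length 24.1, so Q = (-16.436, 17.626). ∠EQG = 81.8° gives QG at -128.80° from the x-axis; with |QG| = 20.2, G = (-29.094, 1.8830). ∠QGF = 141.3° gives GF at -90.100° from the x-axis; with |GF| = 19.1, F = (-29.127, -17.217). ∠GFM = 35.7° gives FM at 54.200° from the x-axis; with |FM| = 23.3, M = (-15.497, 1.6808). FM ⟂ MZ, so MZ runs at 144.20°; with |MZ| = 11.4, Z = (-24.744, 8.3493). Then |QZ| = |Z − Q| = 12.452.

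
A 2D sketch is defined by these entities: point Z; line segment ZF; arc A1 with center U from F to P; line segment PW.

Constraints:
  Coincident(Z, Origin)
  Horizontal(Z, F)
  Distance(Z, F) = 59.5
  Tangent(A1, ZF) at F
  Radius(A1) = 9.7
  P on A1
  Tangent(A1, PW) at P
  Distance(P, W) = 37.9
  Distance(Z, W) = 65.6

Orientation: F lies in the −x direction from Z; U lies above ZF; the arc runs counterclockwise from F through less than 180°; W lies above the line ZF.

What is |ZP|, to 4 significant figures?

50.61

Z is at the origin; Z and F share the same y with |ZF| = 59.5 and F on the −x side, so F = (-59.50, 0.000). Since A1 is tangent to ZF there, UF ⟂ ZF, so U = F + (0, 9.7) = (-59.50, 9.700). Since UP ⟂ PW (tangency), |UW| = √(9.7² + 37.9²) = 39.12 regardless of where P sits on A1. So W lies on both circle(Z, 65.6) and circle(U, 39.12); the above-ZF intersection is W = (-46.26, 46.51). P is the foot of the tangent from W: P = (-49.84, 8.783).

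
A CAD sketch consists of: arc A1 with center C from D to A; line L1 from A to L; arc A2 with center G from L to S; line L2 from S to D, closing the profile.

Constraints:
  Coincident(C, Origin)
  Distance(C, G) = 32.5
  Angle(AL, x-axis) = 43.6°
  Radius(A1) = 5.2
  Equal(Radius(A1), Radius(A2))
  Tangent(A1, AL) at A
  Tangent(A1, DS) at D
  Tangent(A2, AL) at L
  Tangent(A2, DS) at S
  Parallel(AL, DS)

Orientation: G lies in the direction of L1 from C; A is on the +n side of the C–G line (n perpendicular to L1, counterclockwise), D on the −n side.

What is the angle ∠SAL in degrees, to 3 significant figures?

17.7°

The slot axis is L1's direction at 43.6°, so u = (cos 43.6°, sin 43.6°) = (0.724, 0.690) and n = (−sin 43.6°, cos 43.6°) = (-0.690, 0.724). C is at the origin and G lies 32.5 along u from C, so G = 32.5·u = (23.5, 22.4). Tangency of A1 to both parallel lines with radius 5.2 puts A and D at C ± 5.2·n: A = (-3.59, 3.77), D = (3.59, -3.77). Equal radii place L and S the same way about G: L = G + 5.2·n = (19.9, 26.2), S = G − 5.2·n = (27.1, 18.6). Then cos ∠SAL = AS·AL / (|AS||AL|), giving 17.7°.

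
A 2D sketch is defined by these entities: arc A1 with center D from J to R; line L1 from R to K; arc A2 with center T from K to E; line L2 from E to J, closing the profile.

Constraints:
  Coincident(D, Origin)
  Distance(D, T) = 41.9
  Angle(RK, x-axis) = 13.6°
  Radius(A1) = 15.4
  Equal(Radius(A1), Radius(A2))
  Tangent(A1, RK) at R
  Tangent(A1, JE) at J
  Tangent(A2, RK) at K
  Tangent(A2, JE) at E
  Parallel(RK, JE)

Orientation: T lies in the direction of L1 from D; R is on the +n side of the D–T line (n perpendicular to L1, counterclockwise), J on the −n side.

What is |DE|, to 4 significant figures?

44.64

The slot axis is L1's direction at 13.6°, so u = (cos 13.6°, sin 13.6°) = (0.9720, 0.2351) and n = (−sin 13.6°, cos 13.6°) = (-0.2351, 0.9720). D is at the origin and T lies 41.9 along u from D, so T = 41.9·u = (40.73, 9.852). Tangency of A1 to both parallel lines with radius 15.4 puts R and J at D ± 15.4·n: R = (-3.621, 14.97), J = (3.621, -14.97). Equal radii place K and E the same way about T: K = T + 15.4·n = (37.10, 24.82), E = T − 15.4·n = (44.35, -5.116). Then |DE| = |E − D| = 44.64.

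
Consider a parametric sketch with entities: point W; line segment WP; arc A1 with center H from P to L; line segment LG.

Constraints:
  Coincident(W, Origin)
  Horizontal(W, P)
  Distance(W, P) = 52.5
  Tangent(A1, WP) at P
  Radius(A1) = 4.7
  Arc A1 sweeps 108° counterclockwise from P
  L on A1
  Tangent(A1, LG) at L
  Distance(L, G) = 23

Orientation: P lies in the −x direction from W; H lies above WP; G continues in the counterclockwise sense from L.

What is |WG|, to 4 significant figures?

61.85

W is at the origin; W and P share the same y with |WP| = 52.5 and P on the −x side, so P = (-52.50, 0.000). Since A1 is tangent to WP there, HP ⟂ WP, so H = P + (0, 4.7) = (-52.50, 4.700). On A1, P sits at bearing -90° from H; a 108° counterclockwise sweep puts L at bearing 18°, so L = H + 4.7·(cos 18°, sin 18°) = (-48.03, 6.152). A1 meets LG tangentially, so HL is at right angles to LG, so LG runs along (−sin 18°, cos 18°); with |LG| = 23.0, G = (-55.14, 28.03). Then |WG| = |G − W| = 61.85.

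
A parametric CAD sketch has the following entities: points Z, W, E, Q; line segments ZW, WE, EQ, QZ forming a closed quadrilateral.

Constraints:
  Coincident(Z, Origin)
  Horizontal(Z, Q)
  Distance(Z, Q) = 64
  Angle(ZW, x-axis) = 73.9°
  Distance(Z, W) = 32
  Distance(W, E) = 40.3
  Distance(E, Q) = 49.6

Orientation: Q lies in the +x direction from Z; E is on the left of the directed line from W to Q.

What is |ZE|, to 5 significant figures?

65.280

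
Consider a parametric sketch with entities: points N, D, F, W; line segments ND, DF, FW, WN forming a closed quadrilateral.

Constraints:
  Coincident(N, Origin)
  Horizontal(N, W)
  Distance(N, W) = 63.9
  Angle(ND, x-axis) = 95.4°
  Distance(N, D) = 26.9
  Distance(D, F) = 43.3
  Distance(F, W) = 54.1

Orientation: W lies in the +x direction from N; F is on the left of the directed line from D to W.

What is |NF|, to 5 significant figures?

58.767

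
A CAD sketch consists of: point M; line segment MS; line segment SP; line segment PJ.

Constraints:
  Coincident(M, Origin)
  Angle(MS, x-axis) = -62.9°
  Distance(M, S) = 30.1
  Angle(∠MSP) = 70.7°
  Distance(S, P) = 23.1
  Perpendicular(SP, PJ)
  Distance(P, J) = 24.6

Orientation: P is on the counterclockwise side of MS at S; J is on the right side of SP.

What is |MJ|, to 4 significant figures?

54.62

∠MSP = 70.7°, so SP runs at -62.9° + (180° − 70.7°) = 46.40° from the x-axis; with |SP| = 23.1, P = S + 23.1·(cos 46.40°, sin 46.40°) = (29.64, -10.07). The perpendicularity gives PJ at right angles to SP; with |PJ| = 24.6 on the right of SP, J = P + 24.6·(0.7242, -0.6896) = (47.46, -27.03). Then |MJ| = |J − M| = 54.62.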